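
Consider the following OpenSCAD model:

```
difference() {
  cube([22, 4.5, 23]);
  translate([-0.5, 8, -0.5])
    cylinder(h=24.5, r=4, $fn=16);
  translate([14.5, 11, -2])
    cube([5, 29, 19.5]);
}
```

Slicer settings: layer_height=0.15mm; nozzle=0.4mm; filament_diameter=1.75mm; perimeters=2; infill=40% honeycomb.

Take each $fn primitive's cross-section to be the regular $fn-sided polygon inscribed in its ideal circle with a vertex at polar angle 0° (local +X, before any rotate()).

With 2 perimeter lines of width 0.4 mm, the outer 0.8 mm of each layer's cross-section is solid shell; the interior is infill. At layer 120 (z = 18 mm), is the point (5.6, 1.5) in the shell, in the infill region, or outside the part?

infill

At z = 18 mm: the cube (footprint 22×4.5) is included at this height; the r=4 cylinder at (-0.5, 8) gives a regular 16-gon of circumradius 4 (constant along its height); the cube at (14.5, 11) is absent (z outside [-2, 17.5]); Taking the first minus the rest: starting from the 22×4.5 cube, the r=4 cylinder at (-0.5, 8) partially overlaps it — only the 0.34 mm² overlap (of its 48.98 mm²) is removed, clipping the outline — 1 connected region. Overall, the cross-section is a single solid region. The nearest boundary edge runs (22.00, 0.00)→(0.00, 0.00); distance from the point to it = 1.50 mm. The point is inside the cross-section and 1.50 mm from the nearest boundary — more than the 0.8 mm shell width (2 × 0.4), so it's in the infill interior.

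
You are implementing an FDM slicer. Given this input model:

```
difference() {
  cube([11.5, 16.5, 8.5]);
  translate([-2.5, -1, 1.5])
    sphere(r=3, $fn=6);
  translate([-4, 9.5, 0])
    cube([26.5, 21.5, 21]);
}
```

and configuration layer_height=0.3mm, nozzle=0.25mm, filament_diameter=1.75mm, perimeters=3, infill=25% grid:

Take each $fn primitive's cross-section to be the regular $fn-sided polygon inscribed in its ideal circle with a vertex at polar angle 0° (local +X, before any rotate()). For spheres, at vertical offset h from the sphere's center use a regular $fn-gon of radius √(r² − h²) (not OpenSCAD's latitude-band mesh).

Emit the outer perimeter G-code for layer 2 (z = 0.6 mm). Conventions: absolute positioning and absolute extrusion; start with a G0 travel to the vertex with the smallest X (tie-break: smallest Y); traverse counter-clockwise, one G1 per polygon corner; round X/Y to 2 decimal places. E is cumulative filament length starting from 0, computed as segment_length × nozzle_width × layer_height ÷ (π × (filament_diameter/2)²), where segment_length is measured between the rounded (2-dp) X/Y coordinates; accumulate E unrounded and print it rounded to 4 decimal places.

At z = 0.6 mm: the cube (footprint 11.5×16.5) is included at this height; the r=3 sphere at (-2.5, -1) slices to a regular 6-gon of circumradius 2.862 (√(r²−h²) with h=0.9 from center); the cube at (-4, 9.5) is present — its section is the full 26.5×21.5 rectangle; Subtracting the remaining from the first: starting from the 11.5×16.5 cube, the r=3 sphere at (-2.5, -1) misses the remaining region (no effect); the 26.5×21.5 cube at (-4, 9.5) partially overlaps it — only the 80.50 mm² overlap (of its 569.75 mm²) is removed, clipping the outline — 1 connected region. The outline is a single polygon with 4 vertices. Extrusion per mm of travel: 0.25 × 0.3 / (π × 0.875²) = 0.031181. Accumulating E over each segment gives final E = 1.3096.

G0 X0.00 Y0.00 Z0.60
G1 X11.50 Y0.00 E0.3586
G1 X11.50 Y9.50 E0.6548
G1 X0.00 Y9.50 E1.0134
G1 X0.00 Y0.00 E1.3096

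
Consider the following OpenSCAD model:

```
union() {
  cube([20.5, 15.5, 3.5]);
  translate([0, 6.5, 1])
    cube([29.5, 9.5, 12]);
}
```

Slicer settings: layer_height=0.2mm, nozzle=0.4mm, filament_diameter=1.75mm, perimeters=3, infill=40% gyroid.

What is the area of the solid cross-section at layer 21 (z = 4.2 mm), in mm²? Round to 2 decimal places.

At z = 4.2 mm: the cube is not intersected at this z (z outside [0, 3.5]); the cube at (0, 6.5) is present — its section is the full 29.5×9.5 rectangle (area 280.25 mm²); Combining (union): only the 29.5×9.5 cube at (0, 6.5) is present, so the union is just that shape — area = 280.25 mm². Overall, the cross-section is a single solid region. Net area = 280.25 mm².

280.25 mm²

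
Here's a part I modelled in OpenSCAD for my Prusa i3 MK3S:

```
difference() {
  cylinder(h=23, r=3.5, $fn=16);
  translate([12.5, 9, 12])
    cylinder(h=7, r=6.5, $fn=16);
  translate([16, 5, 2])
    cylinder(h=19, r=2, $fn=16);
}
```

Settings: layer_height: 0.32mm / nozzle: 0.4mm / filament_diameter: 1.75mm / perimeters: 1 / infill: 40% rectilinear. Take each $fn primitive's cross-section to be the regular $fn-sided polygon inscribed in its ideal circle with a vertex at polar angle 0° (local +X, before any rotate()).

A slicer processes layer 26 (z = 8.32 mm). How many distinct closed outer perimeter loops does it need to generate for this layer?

At z = 8.32 mm: the r=3.5 cylinder contributes a regular 16-gon of circumradius 3.5; the cylinder at (12.5, 9) is not intersected at this z (z outside [12, 19]); the r=2 cylinder at (16, 5) contributes a regular 16-gon of circumradius 2; After the difference (first − rest): starting from the r=3.5 cylinder, the r=2 cylinder at (16, 5) misses the remaining region (no effect) — 1 connected region. The result has 1 disconnected region.

1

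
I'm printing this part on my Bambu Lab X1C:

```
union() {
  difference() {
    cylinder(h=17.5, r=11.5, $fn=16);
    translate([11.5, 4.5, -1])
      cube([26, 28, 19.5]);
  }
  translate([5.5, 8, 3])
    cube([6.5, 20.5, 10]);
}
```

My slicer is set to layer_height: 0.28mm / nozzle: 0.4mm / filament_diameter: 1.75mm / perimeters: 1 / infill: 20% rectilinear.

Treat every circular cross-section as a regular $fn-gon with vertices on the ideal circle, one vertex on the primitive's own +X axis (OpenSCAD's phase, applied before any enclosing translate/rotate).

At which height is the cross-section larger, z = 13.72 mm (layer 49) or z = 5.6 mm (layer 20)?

Layer 49 (z = 13.72): the r=11.5 cylinder contributes a regular 16-gon of circumradius 11.5 (area = (16/2)·11.500²·sin(360°/16) = 404.88 mm²); the cube at (11.5, 4.5) is present — its section is the full 26×28 rectangle (area 728.00 mm²); After the difference (first − rest): starting from the r=11.5 cylinder (404.88 mm²), the 26×28 cube at (11.5, 4.5) misses the remaining region (no effect) — area = 404.88 mm²; the cube at (5.5, 8) does not reach this height (z outside [3, 13]); Merging all regions: only the result so far is present, so the union is just that shape — area = 404.88 mm². So its area = 404.88 mm². Layer 20 (z = 5.6): the r=11.5 cylinder contributes a regular 16-gon of circumradius 11.5 (area = (16/2)·11.500²·sin(360°/16) = 404.88 mm²); the 26×28 cube at (11.5, 4.5) contributes its full rectangle (area 728.00 mm²); After the difference (first − rest): starting from the r=11.5 cylinder (404.88 mm²), the 26×28 cube at (11.5, 4.5) misses the remaining region (no effect) — area = 404.88 mm²; the 6.5×20.5 cube at (5.5, 8) contributes its full rectangle (area 133.25 mm²); Taking the union: the regions partially overlap — summed areas 538.13 mm² minus the doubly-counted overlap 2.67 mm² gives 535.46 mm² — area = 535.46 mm². So its area = 535.46 mm². Layer 20 is larger (535.46 vs 404.88 mm²).

layer 20 (z = 5.6 mm)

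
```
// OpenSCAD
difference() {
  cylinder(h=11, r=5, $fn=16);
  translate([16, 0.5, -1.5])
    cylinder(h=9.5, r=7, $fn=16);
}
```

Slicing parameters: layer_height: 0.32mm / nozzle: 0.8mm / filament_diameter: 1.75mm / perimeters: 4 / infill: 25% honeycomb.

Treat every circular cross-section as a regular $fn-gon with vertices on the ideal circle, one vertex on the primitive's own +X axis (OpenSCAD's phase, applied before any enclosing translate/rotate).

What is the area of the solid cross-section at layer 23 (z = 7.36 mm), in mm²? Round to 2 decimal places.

At z = 7.36 mm: the r=5 cylinder contributes a regular 16-gon of circumradius 5 (area = (16/2)·5.000²·sin(360°/16) = 76.54 mm²); the r=7 cylinder at (16, 0.5) contributes a regular 16-gon of circumradius 7 (area = (16/2)·7.000²·sin(360°/16) = 150.01 mm²); Subtracting the remaining from the first: starting from the r=5 cylinder (76.54 mm²), the r=7 cylinder at (16, 0.5) misses the remaining region (no effect) — area = 76.54 mm². Overall, the cross-section is a single solid region. Net area = 76.54 mm².

76.54 mm²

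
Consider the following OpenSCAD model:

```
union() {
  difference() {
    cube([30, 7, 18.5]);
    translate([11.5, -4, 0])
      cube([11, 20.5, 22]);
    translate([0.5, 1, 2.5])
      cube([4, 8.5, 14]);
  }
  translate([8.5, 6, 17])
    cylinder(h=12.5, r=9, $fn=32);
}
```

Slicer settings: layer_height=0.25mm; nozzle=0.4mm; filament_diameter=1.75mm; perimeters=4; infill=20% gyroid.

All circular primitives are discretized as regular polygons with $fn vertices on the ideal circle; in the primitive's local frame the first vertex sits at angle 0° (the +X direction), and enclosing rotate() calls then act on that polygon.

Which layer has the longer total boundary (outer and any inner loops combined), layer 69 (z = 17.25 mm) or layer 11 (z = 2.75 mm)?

layer 69 (z = 17.25 mm)

Layer 69 (z = 17.25): the cube (footprint 30×7) is included at this height (perimeter 74.00 mm); the cube at (11.5, -4) is present — its section is the full 11×20.5 rectangle (perimeter 63.00 mm); the cube at (0.5, 1) is absent (z outside [2.5, 16.5]); After the difference (first − rest): starting from the 30×7 cube, the 11×20.5 cube at (11.5, -4) partially overlaps it — only the 77.00 mm² overlap (of its 225.50 mm²) is removed, clipping the outline — boundary = 66.00 mm; the r=9 cylinder at (8.5, 6) contributes a regular 32-gon of circumradius 9 (perimeter = 2·32·9.000·sin(180°/32) = 56.46 mm); Combining (union): the regions partially overlap (shared area 78.08 mm²), so the edge portions inside another operand are dropped and the merged outline is re-measured after clipping — boundary = 86.77 mm. So its perimeter = 86.77 mm. Layer 11 (z = 2.75): the 30×7 cube contributes its full rectangle (perimeter 74.00 mm); the 11×20.5 cube at (11.5, -4) contributes its full rectangle (perimeter 63.00 mm); the cube at (0.5, 1) is present — its section is the full 4×8.5 rectangle (perimeter 25.00 mm); Subtracting the remaining from the first: starting from the 30×7 cube, the 11×20.5 cube at (11.5, -4) partially overlaps it — only the 77.00 mm² overlap (of its 225.50 mm²) is removed, clipping the outline; the 4×8.5 cube at (0.5, 1) partially overlaps it — only the 24.00 mm² overlap (of its 34.00 mm²) is removed, clipping the outline — boundary = 78.00 mm; the cylinder at (8.5, 6) does not reach this height (z outside [17, 29.5]); Combining (union): only the result so far is present, so the union is just that shape — boundary = 78.00 mm. So its perimeter = 78.00 mm. Layer 69 is larger (86.77 vs 78.00 mm).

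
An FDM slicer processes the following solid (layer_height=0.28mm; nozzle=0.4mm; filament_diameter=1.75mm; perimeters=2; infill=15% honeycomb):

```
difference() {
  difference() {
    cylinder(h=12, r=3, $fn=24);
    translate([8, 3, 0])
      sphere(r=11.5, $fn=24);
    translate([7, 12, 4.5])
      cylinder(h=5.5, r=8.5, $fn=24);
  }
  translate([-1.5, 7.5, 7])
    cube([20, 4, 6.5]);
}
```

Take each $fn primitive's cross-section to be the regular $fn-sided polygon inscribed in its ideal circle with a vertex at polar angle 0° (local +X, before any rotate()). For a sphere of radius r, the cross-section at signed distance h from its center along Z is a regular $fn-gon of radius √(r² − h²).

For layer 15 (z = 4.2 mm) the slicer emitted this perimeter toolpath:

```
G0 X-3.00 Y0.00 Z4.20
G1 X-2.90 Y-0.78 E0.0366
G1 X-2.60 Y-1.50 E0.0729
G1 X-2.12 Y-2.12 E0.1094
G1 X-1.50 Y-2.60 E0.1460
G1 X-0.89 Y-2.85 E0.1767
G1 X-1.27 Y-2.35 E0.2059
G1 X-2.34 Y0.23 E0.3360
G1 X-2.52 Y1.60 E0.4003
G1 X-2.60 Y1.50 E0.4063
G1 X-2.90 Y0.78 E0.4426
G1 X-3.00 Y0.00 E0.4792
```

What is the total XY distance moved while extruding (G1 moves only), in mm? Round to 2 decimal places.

Sum the Euclidean lengths of each G1 segment: total = 10.29 mm.

10.29 mm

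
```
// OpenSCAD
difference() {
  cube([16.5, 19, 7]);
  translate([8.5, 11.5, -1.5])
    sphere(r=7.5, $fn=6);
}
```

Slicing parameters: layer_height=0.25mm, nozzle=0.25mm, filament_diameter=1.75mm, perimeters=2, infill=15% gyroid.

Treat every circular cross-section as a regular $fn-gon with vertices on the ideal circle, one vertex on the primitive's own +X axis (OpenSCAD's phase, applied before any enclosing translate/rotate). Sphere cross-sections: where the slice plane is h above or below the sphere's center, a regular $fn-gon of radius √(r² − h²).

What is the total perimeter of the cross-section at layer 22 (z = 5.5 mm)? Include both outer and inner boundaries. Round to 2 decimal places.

87.16 mm

At z = 5.5 mm: the cube (footprint 16.5×19) is included at this height (perimeter 71.00 mm); the r=7.5 sphere at (8.5, 11.5) slices to a regular 6-gon of circumradius 2.693 (√(r²−h²) with h=7 from center) (perimeter = 2·6·2.693·sin(180°/6) = 16.16 mm); After the difference (first − rest): starting from the 16.5×19 cube, the r=7.5 sphere at (8.5, 11.5) lies wholly inside it (removes its full 18.84 mm² and its 16.16 mm outline becomes a hole wall) — boundary (outer + 1 inner loop) = 87.16 mm. Overall, the cross-section is one region with 1 hole. Total boundary length (outer + inner) = 87.16 mm.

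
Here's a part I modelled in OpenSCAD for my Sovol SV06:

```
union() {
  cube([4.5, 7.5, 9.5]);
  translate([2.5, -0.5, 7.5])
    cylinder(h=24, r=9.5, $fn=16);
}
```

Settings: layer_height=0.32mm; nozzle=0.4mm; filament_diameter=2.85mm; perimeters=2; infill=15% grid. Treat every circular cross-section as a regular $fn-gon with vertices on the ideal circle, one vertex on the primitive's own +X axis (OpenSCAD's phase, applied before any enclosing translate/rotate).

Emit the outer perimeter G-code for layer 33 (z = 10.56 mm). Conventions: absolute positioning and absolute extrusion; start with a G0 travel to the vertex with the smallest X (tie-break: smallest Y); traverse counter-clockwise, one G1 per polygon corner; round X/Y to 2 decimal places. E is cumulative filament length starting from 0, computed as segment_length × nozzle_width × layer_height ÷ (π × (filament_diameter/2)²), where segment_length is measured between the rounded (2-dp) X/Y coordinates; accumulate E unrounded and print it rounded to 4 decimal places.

G0 X-7.00 Y-0.50 Z10.56
G1 X-6.28 Y-4.14 E0.0745
G1 X-4.22 Y-7.22 E0.1488
G1 X-1.14 Y-9.28 E0.2231
G1 X2.50 Y-10.00 E0.2976
G1 X6.14 Y-9.28 E0.3720
G1 X9.22 Y-7.22 E0.4464
G1 X11.28 Y-4.14 E0.5207
G1 X12.00 Y-0.50 E0.5952
G1 X11.28 Y3.14 E0.6696
G1 X9.22 Y6.22 E0.7440
G1 X6.14 Y8.28 E0.8183
G1 X2.50 Y9.00 E0.8928
G1 X-1.14 Y8.28 E0.9672
G1 X-4.22 Y6.22 E1.0416
G1 X-6.28 Y3.14 E1.1159
G1 X-7.00 Y-0.50 E1.1904

At z = 10.56 mm: the cube is absent (z outside [0, 9.5]); the r=9.5 cylinder at (2.5, -0.5) gives a regular 16-gon of circumradius 9.5 (constant along its height); Combining (union): only the r=9.5 cylinder at (2.5, -0.5) is present, so the union is just that shape — 1 connected region. The outline is a single polygon with 16 vertices. Extrusion per mm of travel: 0.4 × 0.32 / (π × 1.425²) = 0.020065. Accumulating E over each segment gives final E = 1.1904.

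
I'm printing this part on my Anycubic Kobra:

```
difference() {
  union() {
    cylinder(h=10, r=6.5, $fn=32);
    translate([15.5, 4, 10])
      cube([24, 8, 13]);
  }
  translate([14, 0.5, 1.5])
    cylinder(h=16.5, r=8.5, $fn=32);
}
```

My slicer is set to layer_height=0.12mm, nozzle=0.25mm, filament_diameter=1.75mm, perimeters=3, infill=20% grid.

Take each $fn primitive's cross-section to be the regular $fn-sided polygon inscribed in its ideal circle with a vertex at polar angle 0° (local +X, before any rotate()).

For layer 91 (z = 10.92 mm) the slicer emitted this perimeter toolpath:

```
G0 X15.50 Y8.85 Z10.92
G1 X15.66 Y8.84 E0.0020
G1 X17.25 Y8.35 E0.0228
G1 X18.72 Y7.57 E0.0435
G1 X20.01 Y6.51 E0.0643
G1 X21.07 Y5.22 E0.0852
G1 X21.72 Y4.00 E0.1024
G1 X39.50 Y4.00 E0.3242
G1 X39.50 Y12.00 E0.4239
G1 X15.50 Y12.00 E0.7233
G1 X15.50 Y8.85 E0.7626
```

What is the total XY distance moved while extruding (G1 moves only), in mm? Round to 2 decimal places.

61.14 mm

Sum the Euclidean lengths of each G1 segment: total = 61.14 mm.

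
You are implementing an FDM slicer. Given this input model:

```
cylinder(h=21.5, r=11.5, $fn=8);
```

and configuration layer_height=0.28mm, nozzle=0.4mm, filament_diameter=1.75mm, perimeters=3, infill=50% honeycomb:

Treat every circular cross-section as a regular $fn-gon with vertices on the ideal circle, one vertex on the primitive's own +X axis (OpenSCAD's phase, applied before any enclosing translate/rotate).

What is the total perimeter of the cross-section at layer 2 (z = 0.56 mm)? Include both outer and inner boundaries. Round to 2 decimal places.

70.41 mm

At z = 0.56 mm: the r=11.5 cylinder contributes a regular 8-gon of circumradius 11.5 (perimeter = 2·8·11.500·sin(180°/8) = 70.41 mm). Overall, the cross-section is a single solid region. Total boundary length (outer) = 70.41 mm.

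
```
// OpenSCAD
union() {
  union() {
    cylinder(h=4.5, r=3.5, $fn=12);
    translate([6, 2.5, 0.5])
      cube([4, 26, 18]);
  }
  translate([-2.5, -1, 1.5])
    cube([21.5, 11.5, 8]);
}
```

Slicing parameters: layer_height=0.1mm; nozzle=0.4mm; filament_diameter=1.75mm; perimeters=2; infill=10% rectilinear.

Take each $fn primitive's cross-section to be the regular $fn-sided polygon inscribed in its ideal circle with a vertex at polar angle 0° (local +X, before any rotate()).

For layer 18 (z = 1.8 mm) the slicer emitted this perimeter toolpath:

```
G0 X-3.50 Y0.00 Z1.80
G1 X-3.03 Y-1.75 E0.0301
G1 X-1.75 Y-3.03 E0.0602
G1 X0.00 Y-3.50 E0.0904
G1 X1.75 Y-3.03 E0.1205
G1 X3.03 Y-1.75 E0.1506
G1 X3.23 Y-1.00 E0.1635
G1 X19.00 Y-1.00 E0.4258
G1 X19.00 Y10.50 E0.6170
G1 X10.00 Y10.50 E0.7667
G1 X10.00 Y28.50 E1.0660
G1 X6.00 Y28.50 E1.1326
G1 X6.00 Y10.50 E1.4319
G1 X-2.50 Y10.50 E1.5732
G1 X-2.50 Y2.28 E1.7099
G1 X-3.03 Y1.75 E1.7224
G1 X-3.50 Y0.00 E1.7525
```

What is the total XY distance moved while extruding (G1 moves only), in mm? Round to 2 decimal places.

Sum the Euclidean lengths of each G1 segment: total = 105.38 mm.

105.38 mm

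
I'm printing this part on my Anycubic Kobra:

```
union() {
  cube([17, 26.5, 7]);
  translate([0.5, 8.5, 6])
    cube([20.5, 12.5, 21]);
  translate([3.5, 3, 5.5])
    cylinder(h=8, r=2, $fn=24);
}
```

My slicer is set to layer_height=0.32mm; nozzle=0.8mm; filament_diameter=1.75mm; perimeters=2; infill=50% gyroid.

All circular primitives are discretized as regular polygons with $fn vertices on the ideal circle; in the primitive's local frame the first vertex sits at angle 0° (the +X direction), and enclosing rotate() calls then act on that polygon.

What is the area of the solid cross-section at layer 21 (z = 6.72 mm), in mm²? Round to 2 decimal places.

500.50 mm²

At z = 6.72 mm: the cube is present — its section is the full 17×26.5 rectangle (area 450.50 mm²); the cube at (0.5, 8.5) is present — its section is the full 20.5×12.5 rectangle (area 256.25 mm²); the cylinder at (3.5, 3): section is a regular 24-gon, circumradius r=2 (area = (24/2)·2.000²·sin(360°/24) = 12.42 mm²); Combining (union): the regions partially overlap — summed areas 719.17 mm² minus the doubly-counted overlap 218.67 mm² gives 500.50 mm² — area = 500.50 mm². Overall, the cross-section is a single solid region. Net area = 500.50 mm².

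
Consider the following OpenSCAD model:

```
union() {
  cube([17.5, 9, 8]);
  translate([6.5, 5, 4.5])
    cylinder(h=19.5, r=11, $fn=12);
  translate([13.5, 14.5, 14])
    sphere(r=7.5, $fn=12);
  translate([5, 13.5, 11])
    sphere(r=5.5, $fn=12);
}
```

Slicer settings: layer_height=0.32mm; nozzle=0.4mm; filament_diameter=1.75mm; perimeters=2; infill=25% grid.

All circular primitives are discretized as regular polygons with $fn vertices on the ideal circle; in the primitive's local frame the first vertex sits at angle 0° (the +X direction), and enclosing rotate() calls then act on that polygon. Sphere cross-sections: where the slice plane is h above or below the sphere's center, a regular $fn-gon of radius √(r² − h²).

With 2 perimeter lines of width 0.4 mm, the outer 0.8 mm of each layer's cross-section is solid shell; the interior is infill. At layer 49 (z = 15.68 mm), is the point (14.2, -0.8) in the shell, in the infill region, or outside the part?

At z = 15.68 mm: the cube is not intersected at this z (z outside [0, 8]); the r=11 cylinder at (6.5, 5) contributes a regular 12-gon of circumradius 11; the r=7.5 sphere at (13.5, 14.5) contributes a regular 12-gon of circumradius √(7.5²−1.68²) = 7.309; the r=5.5 sphere at (5, 13.5) slices to a regular 12-gon of circumradius 2.889 (√(r²−h²) with h=4.68 from center); Merging all regions: the regions partially overlap (shared area 77.80 mm²), so overlapping operands fuse into one piece — 1 connected region. Overall, the cross-section is a single solid region. The nearest boundary edge runs (16.03, -0.50)→(12.00, -4.53); distance from the point to it = 1.08 mm. The point is inside the cross-section and 1.08 mm from the nearest boundary — more than the 0.8 mm shell width (2 × 0.4), so it's in the infill interior.

infill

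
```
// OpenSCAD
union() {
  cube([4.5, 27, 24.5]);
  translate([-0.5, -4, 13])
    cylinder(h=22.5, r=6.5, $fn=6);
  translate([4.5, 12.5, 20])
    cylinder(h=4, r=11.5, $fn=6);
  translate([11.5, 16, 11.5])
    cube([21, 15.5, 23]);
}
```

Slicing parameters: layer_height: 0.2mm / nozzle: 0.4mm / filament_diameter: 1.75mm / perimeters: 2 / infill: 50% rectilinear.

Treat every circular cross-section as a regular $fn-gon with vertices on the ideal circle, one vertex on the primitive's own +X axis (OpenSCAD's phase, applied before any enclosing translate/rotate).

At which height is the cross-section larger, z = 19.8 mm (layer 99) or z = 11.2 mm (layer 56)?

Layer 99 (z = 19.8): the cube is present — its section is the full 4.5×27 rectangle (area 121.50 mm²); the r=6.5 cylinder at (-0.5, -4) contributes a regular 6-gon of circumradius 6.5 (area = (6/2)·6.500²·sin(360°/6) = 109.77 mm²); the cylinder at (4.5, 12.5) is not intersected at this z (z outside [20, 24]); the cube at (11.5, 16) is present — its section is the full 21×15.5 rectangle (area 325.50 mm²); Combining (union): the regions partially overlap — summed areas 556.77 mm² minus the doubly-counted overlap 5.25 mm² gives 551.52 mm² — area = 551.52 mm². So its area = 551.52 mm². Layer 56 (z = 11.2): the cube is present — its section is the full 4.5×27 rectangle (area 121.50 mm²); the cylinder at (-0.5, -4) is not intersected at this z (z outside [13, 35.5]); the cylinder at (4.5, 12.5) is absent (z outside [20, 24]); the cube at (11.5, 16) is absent (z outside [11.5, 34.5]); Combining (union): only the 4.5×27 cube is present, so the union is just that shape — area = 121.50 mm². So its area = 121.50 mm². Layer 99 is larger (551.52 vs 121.50 mm²).

layer 99 (z = 19.8 mm)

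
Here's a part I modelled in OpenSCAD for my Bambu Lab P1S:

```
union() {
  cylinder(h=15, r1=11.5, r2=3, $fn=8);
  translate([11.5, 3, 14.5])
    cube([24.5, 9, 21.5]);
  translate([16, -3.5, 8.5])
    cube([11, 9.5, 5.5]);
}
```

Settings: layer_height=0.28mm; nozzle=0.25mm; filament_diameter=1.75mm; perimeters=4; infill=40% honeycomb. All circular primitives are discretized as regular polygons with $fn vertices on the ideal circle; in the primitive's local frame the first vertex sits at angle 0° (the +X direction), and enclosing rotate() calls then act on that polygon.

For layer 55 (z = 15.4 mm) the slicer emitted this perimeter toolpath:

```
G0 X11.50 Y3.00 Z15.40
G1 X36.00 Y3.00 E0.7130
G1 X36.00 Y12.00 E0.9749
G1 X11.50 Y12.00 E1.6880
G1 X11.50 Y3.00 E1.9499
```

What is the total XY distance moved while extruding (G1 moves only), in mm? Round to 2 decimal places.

Sum the Euclidean lengths of each G1 segment: total = 67.00 mm.

67.00 mm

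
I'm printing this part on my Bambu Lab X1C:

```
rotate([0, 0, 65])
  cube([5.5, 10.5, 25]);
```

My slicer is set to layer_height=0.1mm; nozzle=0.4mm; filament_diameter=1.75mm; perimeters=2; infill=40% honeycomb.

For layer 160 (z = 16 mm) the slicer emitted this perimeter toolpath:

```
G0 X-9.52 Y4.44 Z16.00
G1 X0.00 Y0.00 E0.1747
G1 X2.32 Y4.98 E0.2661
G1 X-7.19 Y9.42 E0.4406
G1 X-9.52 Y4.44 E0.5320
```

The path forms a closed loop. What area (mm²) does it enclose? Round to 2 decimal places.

Apply the shoelace formula to the sequence of (X, Y) vertices; enclosed area = 57.71 mm².

57.71 mm²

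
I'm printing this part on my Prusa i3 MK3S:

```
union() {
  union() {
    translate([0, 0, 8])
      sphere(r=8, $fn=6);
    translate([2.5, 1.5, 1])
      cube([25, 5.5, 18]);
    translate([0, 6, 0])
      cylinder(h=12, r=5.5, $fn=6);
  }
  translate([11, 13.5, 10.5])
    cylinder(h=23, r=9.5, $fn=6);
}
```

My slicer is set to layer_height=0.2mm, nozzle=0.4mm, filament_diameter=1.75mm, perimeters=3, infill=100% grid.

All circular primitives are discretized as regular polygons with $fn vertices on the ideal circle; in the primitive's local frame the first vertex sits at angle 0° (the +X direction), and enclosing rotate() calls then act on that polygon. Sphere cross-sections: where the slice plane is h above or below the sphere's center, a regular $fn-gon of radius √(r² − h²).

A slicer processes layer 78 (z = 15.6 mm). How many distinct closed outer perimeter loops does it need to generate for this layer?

At z = 15.6 mm: the r=8 sphere contributes a regular 6-gon of circumradius √(8²−7.6²) = 2.498; the 25×5.5 cube at (2.5, 1.5) contributes its full rectangle; the cylinder at (0, 6) does not reach this height (z outside [0, 12]); Merging all regions: the 2 present regions are separate (no shared area or edge), so areas and boundary lengths simply add and each stays a separate island — 2 connected regions; the r=9.5 cylinder at (11, 13.5) gives a regular 6-gon of circumradius 9.5 (constant along its height); Taking the union: the regions partially overlap (shared area 18.13 mm²), so overlapping operands fuse into one piece — 2 connected regions. The result has 2 disconnected regions.

2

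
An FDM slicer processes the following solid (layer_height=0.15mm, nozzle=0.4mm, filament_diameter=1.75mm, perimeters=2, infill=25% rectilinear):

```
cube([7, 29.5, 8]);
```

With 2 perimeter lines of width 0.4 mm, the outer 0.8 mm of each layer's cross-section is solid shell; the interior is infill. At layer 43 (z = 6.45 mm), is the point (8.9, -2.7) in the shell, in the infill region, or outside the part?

outside

At z = 6.45 mm: the cube (footprint 7×29.5) is included at this height. Overall, the cross-section is a single solid region. The nearest boundary edge runs (0.00, 0.00)→(7.00, 0.00); distance from the point to it = 3.30 mm. The point is not inside any of the regions above, so it lies outside the cross-section (3.30 mm from the nearest boundary).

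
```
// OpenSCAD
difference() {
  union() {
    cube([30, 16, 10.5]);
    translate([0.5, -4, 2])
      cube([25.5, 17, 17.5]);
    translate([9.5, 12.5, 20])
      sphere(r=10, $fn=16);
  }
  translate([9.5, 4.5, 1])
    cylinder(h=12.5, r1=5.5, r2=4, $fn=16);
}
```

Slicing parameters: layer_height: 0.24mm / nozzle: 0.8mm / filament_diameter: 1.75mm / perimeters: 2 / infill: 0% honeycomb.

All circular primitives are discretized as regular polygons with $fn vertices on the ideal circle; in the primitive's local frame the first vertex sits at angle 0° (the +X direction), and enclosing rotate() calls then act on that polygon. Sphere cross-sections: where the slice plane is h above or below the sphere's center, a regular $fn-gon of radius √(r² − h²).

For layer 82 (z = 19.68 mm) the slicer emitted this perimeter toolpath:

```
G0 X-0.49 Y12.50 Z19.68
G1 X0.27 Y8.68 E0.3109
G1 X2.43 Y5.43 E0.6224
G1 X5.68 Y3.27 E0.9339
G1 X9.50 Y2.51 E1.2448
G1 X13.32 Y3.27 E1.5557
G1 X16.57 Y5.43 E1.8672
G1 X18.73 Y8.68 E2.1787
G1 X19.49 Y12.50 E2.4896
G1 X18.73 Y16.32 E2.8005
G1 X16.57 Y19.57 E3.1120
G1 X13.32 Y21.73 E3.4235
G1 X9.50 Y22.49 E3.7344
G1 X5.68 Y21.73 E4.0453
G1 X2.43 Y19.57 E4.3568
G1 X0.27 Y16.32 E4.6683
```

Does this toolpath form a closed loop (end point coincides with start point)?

Start point (G0): (-0.49, 12.50). End point (last G1): the path does not return to the start — open.

no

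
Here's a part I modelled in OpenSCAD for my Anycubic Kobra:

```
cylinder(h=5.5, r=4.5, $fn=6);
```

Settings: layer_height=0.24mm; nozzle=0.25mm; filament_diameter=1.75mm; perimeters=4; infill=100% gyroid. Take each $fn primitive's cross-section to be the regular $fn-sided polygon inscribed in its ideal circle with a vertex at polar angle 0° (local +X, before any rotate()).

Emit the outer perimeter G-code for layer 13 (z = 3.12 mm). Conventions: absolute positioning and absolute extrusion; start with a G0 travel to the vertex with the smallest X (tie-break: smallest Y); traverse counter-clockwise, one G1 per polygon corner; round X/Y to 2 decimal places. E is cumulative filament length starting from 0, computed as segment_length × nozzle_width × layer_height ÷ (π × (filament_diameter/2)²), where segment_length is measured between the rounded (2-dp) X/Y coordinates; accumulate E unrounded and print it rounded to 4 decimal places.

G0 X-4.50 Y0.00 Z3.12
G1 X-2.25 Y-3.90 E0.1123
G1 X2.25 Y-3.90 E0.2246
G1 X4.50 Y0.00 E0.3369
G1 X2.25 Y3.90 E0.4492
G1 X-2.25 Y3.90 E0.5615
G1 X-4.50 Y0.00 E0.6738

At z = 3.12 mm: the r=4.5 cylinder gives a regular 6-gon of circumradius 4.5 (constant along its height). The outline is a single polygon with 6 vertices. Extrusion per mm of travel: 0.25 × 0.24 / (π × 0.875²) = 0.024945. Accumulating E over each segment gives final E = 0.6738.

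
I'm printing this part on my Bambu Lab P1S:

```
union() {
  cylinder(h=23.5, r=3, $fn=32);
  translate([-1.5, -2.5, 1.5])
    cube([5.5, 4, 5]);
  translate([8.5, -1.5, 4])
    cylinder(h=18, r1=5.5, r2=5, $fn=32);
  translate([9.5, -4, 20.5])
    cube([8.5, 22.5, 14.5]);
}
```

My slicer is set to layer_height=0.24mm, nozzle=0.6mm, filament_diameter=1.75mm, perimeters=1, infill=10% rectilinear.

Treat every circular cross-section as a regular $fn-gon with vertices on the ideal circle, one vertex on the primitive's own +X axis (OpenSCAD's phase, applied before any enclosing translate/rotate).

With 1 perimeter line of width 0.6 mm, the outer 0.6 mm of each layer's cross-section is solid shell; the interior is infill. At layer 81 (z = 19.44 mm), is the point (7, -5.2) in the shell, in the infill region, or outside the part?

infill

At z = 19.44 mm: the r=3 cylinder contributes a regular 32-gon of circumradius 3; the cube at (-1.5, -2.5) does not reach this height (z outside [1.5, 6.5]); the cone at (8.5, -1.5) (r1=5.5→r2=5) has section circumradius 5.071 here — a regular 32-gon; the cube at (9.5, -4) is absent (z outside [20.5, 35]); Taking the union: the 2 present regions are separate (no shared area or edge), so areas and boundary lengths simply add and each stays a separate island — 2 connected regions. Overall, the cross-section has 2 separate islands. The nearest boundary edge runs (7.51, -6.47)→(6.56, -6.19); distance from the point to it = 1.07 mm. (Shell/infill is judged within the island containing the point — the largest one.) The point is inside the cross-section and 1.07 mm from the nearest boundary — more than the 0.6 mm shell width (1 × 0.6), so it's in the infill interior.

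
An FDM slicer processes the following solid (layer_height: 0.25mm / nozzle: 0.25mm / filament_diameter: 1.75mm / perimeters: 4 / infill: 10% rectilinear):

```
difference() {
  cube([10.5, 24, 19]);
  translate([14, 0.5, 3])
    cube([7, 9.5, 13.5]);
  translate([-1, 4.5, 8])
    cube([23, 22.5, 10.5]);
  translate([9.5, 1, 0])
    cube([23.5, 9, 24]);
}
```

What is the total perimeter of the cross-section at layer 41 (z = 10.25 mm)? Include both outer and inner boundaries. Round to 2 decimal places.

At z = 10.25 mm: the 10.5×24 cube contributes its full rectangle (perimeter 69.00 mm); the cube at (14, 0.5) is present — its section is the full 7×9.5 rectangle (perimeter 33.00 mm); the cube at (-1, 4.5) is present — its section is the full 23×22.5 rectangle (perimeter 91.00 mm); the cube at (9.5, 1) (footprint 23.5×9) is included at this height (perimeter 65.00 mm); After the difference (first − rest): starting from the 10.5×24 cube, the 7×9.5 cube at (14, 0.5) misses the remaining region (no effect); the 23×22.5 cube at (-1, 4.5) partially overlaps it — only the 204.75 mm² overlap (of its 517.50 mm²) is removed, clipping the outline; the 23.5×9 cube at (9.5, 1) partially overlaps it — only the 3.50 mm² overlap (of its 211.50 mm²) is removed, clipping the outline — boundary = 30.00 mm. Overall, the cross-section is a single solid region. Total boundary length (outer) = 30.00 mm.

30.00 mm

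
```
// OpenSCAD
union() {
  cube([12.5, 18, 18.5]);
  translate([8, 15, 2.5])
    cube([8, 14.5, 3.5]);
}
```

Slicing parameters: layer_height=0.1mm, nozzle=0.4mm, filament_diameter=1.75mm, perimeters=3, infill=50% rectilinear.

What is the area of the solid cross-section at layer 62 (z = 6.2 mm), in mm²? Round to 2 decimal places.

225.00 mm²

At z = 6.2 mm: the cube (footprint 12.5×18) is included at this height (area 225.00 mm²); the cube at (8, 15) does not reach this height (z outside [2.5, 6]); Merging all regions: only the 12.5×18 cube is present, so the union is just that shape — area = 225.00 mm². Overall, the cross-section is a single solid region. Net area = 225.00 mm².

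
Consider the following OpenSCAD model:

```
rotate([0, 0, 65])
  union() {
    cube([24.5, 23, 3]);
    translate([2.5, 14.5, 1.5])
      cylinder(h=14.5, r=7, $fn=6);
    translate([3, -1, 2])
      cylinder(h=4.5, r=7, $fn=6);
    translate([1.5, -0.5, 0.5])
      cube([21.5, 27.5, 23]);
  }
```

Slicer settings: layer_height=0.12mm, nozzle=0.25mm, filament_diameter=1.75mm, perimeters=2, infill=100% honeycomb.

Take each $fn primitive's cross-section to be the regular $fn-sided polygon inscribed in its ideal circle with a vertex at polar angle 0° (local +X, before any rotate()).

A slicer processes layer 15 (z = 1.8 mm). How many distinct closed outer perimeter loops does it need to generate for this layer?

1

At z = 1.8 mm: the cube is present — its section is the full 24.5×23 rectangle; the r=7 cylinder at (2.5, 14.5) contributes a regular 6-gon of circumradius 7; the cylinder at (3, -1) is not intersected at this z (z outside [2, 6.5]); the 21.5×27.5 cube at (1.5, -0.5) contributes its full rectangle; Merging all regions: the regions partially overlap (shared area 588.46 mm²), so overlapping operands fuse into one piece — 1 connected region; (rotated 65° about Z; rotation is an isometry so areas/perimeters/island counts are preserved). The result has 1 disconnected region.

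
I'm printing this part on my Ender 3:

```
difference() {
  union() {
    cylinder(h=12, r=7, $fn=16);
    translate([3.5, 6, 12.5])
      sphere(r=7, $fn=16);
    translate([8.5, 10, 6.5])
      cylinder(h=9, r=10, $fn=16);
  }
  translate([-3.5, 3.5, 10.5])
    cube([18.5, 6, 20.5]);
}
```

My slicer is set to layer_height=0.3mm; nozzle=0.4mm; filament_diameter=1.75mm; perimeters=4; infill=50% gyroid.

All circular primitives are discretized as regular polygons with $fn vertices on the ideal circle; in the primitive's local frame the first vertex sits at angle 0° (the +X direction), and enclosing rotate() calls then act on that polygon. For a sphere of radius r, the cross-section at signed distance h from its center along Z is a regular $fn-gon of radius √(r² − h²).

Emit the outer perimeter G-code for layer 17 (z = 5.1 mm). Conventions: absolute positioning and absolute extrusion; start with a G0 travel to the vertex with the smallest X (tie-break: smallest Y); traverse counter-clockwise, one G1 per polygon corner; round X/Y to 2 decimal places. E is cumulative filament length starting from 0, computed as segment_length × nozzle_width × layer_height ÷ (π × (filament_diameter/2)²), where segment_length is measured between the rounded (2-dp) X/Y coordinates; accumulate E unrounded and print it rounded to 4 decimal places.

At z = 5.1 mm: the cylinder: section is a regular 16-gon, circumradius r=7; the sphere at (3.5, 6) is not intersected at this z (|z−center|=7.400 > r=7); the cylinder at (8.5, 10) is not intersected at this z (z outside [6.5, 15.5]); Taking the union: only the r=7 cylinder is present, so the union is just that shape — 1 connected region; the cube at (-3.5, 3.5) does not reach this height (z outside [10.5, 31]); Taking the first minus the rest: none of the subtracted shapes is present at this height, so that combined region is unchanged — 1 connected region. The outline is a single polygon with 16 vertices. Extrusion per mm of travel: 0.4 × 0.3 / (π × 0.875²) = 0.049890. Accumulating E over each segment gives final E = 2.1807.

G0 X-7.00 Y0.00 Z5.10
G1 X-6.47 Y-2.68 E0.1363
G1 X-4.95 Y-4.95 E0.2726
G1 X-2.68 Y-6.47 E0.4089
G1 X0.00 Y-7.00 E0.5452
G1 X2.68 Y-6.47 E0.6815
G1 X4.95 Y-4.95 E0.8178
G1 X6.47 Y-2.68 E0.9541
G1 X7.00 Y0.00 E1.0904
G1 X6.47 Y2.68 E1.2267
G1 X4.95 Y4.95 E1.3630
G1 X2.68 Y6.47 E1.4992
G1 X0.00 Y7.00 E1.6355
G1 X-2.68 Y6.47 E1.7718
G1 X-4.95 Y4.95 E1.9081
G1 X-6.47 Y2.68 E2.0444
G1 X-7.00 Y0.00 E2.1807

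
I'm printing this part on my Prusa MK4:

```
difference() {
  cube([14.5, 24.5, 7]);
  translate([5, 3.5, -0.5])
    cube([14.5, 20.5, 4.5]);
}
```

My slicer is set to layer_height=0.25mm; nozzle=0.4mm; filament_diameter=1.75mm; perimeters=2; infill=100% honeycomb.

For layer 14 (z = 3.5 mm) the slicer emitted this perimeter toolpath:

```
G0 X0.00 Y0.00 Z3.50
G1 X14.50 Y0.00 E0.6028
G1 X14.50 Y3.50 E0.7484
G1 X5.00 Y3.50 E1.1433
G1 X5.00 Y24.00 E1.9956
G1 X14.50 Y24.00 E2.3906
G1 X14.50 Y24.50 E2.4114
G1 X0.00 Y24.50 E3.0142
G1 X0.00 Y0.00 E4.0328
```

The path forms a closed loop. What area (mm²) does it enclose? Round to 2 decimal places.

160.50 mm²

Apply the shoelace formula to the sequence of (X, Y) vertices; enclosed area = 160.50 mm².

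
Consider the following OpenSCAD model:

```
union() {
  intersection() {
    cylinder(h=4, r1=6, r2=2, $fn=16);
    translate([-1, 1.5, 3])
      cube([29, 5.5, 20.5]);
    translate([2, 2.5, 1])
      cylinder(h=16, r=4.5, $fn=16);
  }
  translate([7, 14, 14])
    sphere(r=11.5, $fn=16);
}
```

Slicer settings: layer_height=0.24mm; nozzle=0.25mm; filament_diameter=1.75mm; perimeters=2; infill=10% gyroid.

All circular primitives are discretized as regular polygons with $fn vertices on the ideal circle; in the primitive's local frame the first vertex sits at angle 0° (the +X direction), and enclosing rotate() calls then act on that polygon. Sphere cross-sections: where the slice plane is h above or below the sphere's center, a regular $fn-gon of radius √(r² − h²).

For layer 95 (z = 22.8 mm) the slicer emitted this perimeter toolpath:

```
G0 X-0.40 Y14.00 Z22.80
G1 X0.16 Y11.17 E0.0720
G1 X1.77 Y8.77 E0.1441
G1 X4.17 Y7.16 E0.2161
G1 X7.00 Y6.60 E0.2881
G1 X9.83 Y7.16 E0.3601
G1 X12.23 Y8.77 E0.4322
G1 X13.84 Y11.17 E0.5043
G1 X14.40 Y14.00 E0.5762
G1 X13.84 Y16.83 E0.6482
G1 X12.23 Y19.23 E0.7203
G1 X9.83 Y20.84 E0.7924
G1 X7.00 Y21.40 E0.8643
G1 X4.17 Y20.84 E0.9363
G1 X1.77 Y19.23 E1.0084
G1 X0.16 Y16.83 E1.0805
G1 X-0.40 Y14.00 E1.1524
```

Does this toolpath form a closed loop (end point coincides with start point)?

Start point (G0): (-0.40, 14.00). End point (last G1): the path returns to the start — closed.

yes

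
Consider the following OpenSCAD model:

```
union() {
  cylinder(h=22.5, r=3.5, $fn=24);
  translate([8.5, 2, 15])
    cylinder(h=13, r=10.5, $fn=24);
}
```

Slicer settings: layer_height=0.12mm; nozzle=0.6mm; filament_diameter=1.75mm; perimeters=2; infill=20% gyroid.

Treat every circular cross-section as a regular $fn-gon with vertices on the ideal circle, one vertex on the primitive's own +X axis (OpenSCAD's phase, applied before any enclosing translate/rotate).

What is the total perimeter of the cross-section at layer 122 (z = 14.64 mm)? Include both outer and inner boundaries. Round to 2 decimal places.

At z = 14.64 mm: the r=3.5 cylinder contributes a regular 24-gon of circumradius 3.5 (perimeter = 2·24·3.500·sin(180°/24) = 21.93 mm); the cylinder at (8.5, 2) does not reach this height (z outside [15, 28]); Combining (union): only the r=3.5 cylinder is present, so the union is just that shape — boundary = 21.93 mm. Overall, the cross-section is a single solid region. Total boundary length (outer) = 21.93 mm.

21.93 mm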